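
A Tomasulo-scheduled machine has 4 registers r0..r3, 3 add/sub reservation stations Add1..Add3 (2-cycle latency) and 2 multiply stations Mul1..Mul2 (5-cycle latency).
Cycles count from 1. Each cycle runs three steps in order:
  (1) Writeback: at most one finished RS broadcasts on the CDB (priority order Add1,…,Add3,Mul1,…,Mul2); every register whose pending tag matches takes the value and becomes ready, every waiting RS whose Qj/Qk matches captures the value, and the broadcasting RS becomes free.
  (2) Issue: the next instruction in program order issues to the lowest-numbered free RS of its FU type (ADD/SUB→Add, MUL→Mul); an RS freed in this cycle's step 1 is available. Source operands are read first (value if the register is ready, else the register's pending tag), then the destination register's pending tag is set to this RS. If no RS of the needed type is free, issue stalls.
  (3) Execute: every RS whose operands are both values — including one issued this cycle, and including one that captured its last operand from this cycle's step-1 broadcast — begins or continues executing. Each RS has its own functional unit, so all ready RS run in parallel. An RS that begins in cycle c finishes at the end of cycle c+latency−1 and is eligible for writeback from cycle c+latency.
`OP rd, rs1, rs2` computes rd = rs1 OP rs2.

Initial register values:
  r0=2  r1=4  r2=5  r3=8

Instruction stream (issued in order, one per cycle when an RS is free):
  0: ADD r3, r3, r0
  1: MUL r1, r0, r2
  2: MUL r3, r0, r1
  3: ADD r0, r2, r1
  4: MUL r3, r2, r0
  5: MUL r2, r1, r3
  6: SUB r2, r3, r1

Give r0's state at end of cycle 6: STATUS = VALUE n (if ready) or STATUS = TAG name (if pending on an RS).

cycle 1: issue ADD r3<-Add1 // r0:2,r1:4,r2:5,r3:Add1
cycle 2: issue MUL r1<-Mul1 // r0:2,r1:Mul1,r2:5,r3:Add1
cycle 3: CDB Add1=10; issue MUL r3<-Mul2 // r0:2,r1:Mul1,r2:5,r3:Mul2
cycle 4: issue ADD r0<-Add1 // r0:Add1,r1:Mul1,r2:5,r3:Mul2
cycle 5: stall // r0:Add1,r1:Mul1,r2:5,r3:Mul2
cycle 6: stall // r0:Add1,r1:Mul1,r2:5,r3:Mul2

STATUS = TAG Add1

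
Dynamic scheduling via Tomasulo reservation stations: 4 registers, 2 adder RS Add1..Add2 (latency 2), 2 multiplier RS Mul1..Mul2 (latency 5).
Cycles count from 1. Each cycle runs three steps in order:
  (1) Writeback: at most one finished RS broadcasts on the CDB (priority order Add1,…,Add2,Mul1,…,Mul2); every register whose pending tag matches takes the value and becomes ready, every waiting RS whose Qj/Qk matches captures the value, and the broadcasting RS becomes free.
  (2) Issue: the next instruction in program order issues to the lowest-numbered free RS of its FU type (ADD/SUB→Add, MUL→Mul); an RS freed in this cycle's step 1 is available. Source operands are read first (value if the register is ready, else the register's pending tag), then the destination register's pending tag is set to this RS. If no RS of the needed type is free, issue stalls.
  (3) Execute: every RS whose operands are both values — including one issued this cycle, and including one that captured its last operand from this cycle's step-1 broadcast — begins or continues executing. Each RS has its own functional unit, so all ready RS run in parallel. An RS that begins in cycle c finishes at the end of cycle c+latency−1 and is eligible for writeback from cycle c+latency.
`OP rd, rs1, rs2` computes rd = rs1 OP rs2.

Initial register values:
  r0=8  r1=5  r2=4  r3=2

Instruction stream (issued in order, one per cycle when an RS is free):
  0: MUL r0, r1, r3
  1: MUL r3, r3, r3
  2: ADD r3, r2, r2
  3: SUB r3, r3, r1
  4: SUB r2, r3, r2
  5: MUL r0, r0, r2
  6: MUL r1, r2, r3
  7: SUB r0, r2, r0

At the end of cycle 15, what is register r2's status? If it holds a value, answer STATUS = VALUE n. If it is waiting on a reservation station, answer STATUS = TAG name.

cycle 1: issue MUL r0<-Mul1 // r0:Mul1,r1:5,r2:4,r3:2
cycle 2: issue MUL r3<-Mul2 // r0:Mul1,r1:5,r2:4,r3:Mul2
cycle 3: issue ADD r3<-Add1 // r0:Mul1,r1:5,r2:4,r3:Add1
cycle 4: issue SUB r3<-Add2 // r0:Mul1,r1:5,r2:4,r3:Add2
cycle 5: CDB Add1=8; issue SUB r2<-Add1 // r0:Mul1,r1:5,r2:Add1,r3:Add2
cycle 6: CDB Mul1=10; issue MUL r0<-Mul1 // r0:Mul1,r1:5,r2:Add1,r3:Add2
cycle 7: CDB Add2=3; stall // r0:Mul1,r1:5,r2:Add1,r3:3
cycle 8: CDB Mul2=4; issue MUL r1<-Mul2 // r0:Mul1,r1:Mul2,r2:Add1,r3:3
cycle 9: CDB Add1=-1; issue SUB r0<-Add1 // r0:Add1,r1:Mul2,r2:-1,r3:3
cycle 10: - // r0:Add1,r1:Mul2,r2:-1,r3:3
cycle 11: - // r0:Add1,r1:Mul2,r2:-1,r3:3
cycle 12: - // r0:Add1,r1:Mul2,r2:-1,r3:3
cycle 13: - // r0:Add1,r1:Mul2,r2:-1,r3:3
cycle 14: CDB Mul1=-10 // r0:Add1,r1:Mul2,r2:-1,r3:3
cycle 15: CDB Mul2=-3 // r0:Add1,r1:-3,r2:-1,r3:3

STATUS = VALUE -1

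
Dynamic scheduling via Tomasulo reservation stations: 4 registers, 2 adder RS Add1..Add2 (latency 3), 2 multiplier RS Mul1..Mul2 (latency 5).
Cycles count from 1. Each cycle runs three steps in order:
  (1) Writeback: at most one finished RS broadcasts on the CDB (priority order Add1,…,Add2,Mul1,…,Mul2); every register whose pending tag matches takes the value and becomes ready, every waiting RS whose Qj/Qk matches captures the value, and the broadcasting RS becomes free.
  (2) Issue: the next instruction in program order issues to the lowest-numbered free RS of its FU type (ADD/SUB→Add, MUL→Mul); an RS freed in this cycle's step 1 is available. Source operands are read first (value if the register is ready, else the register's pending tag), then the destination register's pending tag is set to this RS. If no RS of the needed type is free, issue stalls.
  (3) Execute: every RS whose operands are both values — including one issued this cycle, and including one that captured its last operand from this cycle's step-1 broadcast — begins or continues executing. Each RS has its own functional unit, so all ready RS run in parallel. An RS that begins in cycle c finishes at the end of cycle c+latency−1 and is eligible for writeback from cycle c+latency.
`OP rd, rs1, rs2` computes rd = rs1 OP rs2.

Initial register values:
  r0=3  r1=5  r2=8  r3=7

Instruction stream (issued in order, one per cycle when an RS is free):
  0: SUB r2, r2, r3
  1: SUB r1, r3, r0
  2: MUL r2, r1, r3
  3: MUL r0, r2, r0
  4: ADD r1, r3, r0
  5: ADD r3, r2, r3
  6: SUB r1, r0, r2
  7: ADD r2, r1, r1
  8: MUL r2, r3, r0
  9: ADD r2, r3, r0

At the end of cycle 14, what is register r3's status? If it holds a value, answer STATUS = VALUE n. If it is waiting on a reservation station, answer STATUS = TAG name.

c1: issue SUB r2<-Add1 | r0:3,r1:5,r2:Add1,r3:7
c2: issue SUB r1<-Add2 | r0:3,r1:Add2,r2:Add1,r3:7
c3: issue MUL r2<-Mul1 | r0:3,r1:Add2,r2:Mul1,r3:7
c4: CDB Add1=1; issue MUL r0<-Mul2 | r0:Mul2,r1:Add2,r2:Mul1,r3:7
c5: CDB Add2=4; issue ADD r1<-Add1 | r0:Mul2,r1:Add1,r2:Mul1,r3:7
c6: issue ADD r3<-Add2 | r0:Mul2,r1:Add1,r2:Mul1,r3:Add2
c7: stall | r0:Mul2,r1:Add1,r2:Mul1,r3:Add2
c8: stall | r0:Mul2,r1:Add1,r2:Mul1,r3:Add2
c9: stall | r0:Mul2,r1:Add1,r2:Mul1,r3:Add2
c10: CDB Mul1=28; stall | r0:Mul2,r1:Add1,r2:28,r3:Add2
c11: stall | r0:Mul2,r1:Add1,r2:28,r3:Add2
c12: stall | r0:Mul2,r1:Add1,r2:28,r3:Add2
c13: CDB Add2=35; issue SUB r1<-Add2 | r0:Mul2,r1:Add2,r2:28,r3:35
c14: stall | r0:Mul2,r1:Add2,r2:28,r3:35

STATUS = VALUE 35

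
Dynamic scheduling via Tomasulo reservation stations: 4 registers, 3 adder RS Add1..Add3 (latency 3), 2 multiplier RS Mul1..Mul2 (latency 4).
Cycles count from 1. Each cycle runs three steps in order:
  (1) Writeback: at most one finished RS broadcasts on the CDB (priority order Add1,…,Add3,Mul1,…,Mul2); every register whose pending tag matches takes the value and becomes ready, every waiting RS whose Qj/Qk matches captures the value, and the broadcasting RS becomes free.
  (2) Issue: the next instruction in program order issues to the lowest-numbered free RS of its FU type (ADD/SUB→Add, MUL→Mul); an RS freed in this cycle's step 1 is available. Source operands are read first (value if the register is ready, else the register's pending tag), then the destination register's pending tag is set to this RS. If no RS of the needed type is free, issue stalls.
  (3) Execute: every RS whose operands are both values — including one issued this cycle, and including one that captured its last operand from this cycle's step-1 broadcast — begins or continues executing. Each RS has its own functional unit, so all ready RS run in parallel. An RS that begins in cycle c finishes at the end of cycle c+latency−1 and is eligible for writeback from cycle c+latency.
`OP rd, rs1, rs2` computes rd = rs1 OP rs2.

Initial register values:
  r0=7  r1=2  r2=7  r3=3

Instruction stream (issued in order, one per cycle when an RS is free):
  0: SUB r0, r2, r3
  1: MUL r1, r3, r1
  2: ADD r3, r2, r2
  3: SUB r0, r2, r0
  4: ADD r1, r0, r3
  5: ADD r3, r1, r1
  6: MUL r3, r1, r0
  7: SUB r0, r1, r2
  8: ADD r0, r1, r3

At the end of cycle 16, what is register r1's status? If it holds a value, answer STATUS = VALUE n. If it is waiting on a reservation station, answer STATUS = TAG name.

  c1: issue SUB r0<-Add1  regs: r0:Add1,r1:2,r2:7,r3:3
  c2: issue MUL r1<-Mul1  regs: r0:Add1,r1:Mul1,r2:7,r3:3
  c3: issue ADD r3<-Add2  regs: r0:Add1,r1:Mul1,r2:7,r3:Add2
  c4: CDB Add1=4; issue SUB r0<-Add1  regs: r0:Add1,r1:Mul1,r2:7,r3:Add2
  c5: issue ADD r1<-Add3  regs: r0:Add1,r1:Add3,r2:7,r3:Add2
  c6: CDB Add2=14; issue ADD r3<-Add2  regs: r0:Add1,r1:Add3,r2:7,r3:Add2
  c7: CDB Add1=3; issue MUL r3<-Mul2  regs: r0:3,r1:Add3,r2:7,r3:Mul2
  c8: CDB Mul1=6; issue SUB r0<-Add1  regs: r0:Add1,r1:Add3,r2:7,r3:Mul2
  c9: stall  regs: r0:Add1,r1:Add3,r2:7,r3:Mul2
  c10: CDB Add3=17; issue ADD r0<-Add3  regs: r0:Add3,r1:17,r2:7,r3:Mul2
  c11: -  regs: r0:Add3,r1:17,r2:7,r3:Mul2
  c12: -  regs: r0:Add3,r1:17,r2:7,r3:Mul2
  c13: CDB Add1=10  regs: r0:Add3,r1:17,r2:7,r3:Mul2
  c14: CDB Add2=34  regs: r0:Add3,r1:17,r2:7,r3:Mul2
  c15: CDB Mul2=51  regs: r0:Add3,r1:17,r2:7,r3:51
  c16: -  regs: r0:Add3,r1:17,r2:7,r3:51

STATUS = VALUE 17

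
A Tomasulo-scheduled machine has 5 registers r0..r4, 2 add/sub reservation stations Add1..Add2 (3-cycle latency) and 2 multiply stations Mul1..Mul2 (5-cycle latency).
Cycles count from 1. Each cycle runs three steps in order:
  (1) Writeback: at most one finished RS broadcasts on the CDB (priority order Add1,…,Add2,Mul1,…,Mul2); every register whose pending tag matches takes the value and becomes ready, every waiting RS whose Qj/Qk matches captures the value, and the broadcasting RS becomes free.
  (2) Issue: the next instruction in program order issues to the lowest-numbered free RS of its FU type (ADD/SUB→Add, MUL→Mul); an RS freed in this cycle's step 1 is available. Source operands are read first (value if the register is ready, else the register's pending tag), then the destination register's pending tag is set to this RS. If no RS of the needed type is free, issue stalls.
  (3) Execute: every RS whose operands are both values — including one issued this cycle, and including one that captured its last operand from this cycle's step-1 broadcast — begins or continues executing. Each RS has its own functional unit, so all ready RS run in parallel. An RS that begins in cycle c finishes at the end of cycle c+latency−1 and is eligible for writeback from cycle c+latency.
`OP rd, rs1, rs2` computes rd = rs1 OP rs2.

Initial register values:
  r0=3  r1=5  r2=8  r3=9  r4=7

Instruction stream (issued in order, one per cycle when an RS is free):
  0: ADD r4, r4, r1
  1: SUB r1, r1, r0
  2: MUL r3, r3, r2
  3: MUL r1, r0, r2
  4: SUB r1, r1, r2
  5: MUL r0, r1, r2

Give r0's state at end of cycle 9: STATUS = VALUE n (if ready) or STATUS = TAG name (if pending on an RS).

c1: issue ADD r4<-Add1 | r0:3,r1:5,r2:8,r3:9,r4:Add1
c2: issue SUB r1<-Add2 | r0:3,r1:Add2,r2:8,r3:9,r4:Add1
c3: issue MUL r3<-Mul1 | r0:3,r1:Add2,r2:8,r3:Mul1,r4:Add1
c4: CDB Add1=12; issue MUL r1<-Mul2 | r0:3,r1:Mul2,r2:8,r3:Mul1,r4:12
c5: CDB Add2=2; issue SUB r1<-Add1 | r0:3,r1:Add1,r2:8,r3:Mul1,r4:12
c6: stall | r0:3,r1:Add1,r2:8,r3:Mul1,r4:12
c7: stall | r0:3,r1:Add1,r2:8,r3:Mul1,r4:12
c8: CDB Mul1=72; issue MUL r0<-Mul1 | r0:Mul1,r1:Add1,r2:8,r3:72,r4:12
c9: CDB Mul2=24 | r0:Mul1,r1:Add1,r2:8,r3:72,r4:12

STATUS = TAG Mul1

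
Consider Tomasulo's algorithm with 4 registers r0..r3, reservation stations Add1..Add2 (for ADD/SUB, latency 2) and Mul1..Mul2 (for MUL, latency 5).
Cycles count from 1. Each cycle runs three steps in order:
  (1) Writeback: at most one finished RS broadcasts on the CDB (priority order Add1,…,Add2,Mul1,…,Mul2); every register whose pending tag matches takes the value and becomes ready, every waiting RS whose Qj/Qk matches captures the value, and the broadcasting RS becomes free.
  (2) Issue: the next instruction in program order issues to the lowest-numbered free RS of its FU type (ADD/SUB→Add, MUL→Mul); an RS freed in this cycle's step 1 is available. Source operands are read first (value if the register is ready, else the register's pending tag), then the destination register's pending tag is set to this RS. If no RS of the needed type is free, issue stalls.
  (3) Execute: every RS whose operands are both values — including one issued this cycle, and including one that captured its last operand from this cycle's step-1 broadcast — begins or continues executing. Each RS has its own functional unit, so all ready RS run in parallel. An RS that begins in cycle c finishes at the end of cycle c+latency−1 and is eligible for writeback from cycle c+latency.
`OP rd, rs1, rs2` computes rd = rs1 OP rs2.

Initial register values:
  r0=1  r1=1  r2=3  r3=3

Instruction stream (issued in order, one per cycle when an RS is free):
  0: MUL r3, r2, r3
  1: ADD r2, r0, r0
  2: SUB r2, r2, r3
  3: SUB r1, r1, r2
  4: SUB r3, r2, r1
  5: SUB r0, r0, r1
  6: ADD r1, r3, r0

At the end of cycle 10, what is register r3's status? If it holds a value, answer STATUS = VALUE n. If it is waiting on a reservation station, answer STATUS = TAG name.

STATUS = TAG Add2

  c1: issue MUL r3<-Mul1  regs: r0:1,r1:1,r2:3,r3:Mul1
  c2: issue ADD r2<-Add1  regs: r0:1,r1:1,r2:Add1,r3:Mul1
  c3: issue SUB r2<-Add2  regs: r0:1,r1:1,r2:Add2,r3:Mul1
  c4: CDB Add1=2; issue SUB r1<-Add1  regs: r0:1,r1:Add1,r2:Add2,r3:Mul1
  c5: stall  regs: r0:1,r1:Add1,r2:Add2,r3:Mul1
  c6: CDB Mul1=9; stall  regs: r0:1,r1:Add1,r2:Add2,r3:9
  c7: stall  regs: r0:1,r1:Add1,r2:Add2,r3:9
  c8: CDB Add2=-7; issue SUB r3<-Add2  regs: r0:1,r1:Add1,r2:-7,r3:Add2
  c9: stall  regs: r0:1,r1:Add1,r2:-7,r3:Add2
  c10: CDB Add1=8; issue SUB r0<-Add1  regs: r0:Add1,r1:8,r2:-7,r3:Add2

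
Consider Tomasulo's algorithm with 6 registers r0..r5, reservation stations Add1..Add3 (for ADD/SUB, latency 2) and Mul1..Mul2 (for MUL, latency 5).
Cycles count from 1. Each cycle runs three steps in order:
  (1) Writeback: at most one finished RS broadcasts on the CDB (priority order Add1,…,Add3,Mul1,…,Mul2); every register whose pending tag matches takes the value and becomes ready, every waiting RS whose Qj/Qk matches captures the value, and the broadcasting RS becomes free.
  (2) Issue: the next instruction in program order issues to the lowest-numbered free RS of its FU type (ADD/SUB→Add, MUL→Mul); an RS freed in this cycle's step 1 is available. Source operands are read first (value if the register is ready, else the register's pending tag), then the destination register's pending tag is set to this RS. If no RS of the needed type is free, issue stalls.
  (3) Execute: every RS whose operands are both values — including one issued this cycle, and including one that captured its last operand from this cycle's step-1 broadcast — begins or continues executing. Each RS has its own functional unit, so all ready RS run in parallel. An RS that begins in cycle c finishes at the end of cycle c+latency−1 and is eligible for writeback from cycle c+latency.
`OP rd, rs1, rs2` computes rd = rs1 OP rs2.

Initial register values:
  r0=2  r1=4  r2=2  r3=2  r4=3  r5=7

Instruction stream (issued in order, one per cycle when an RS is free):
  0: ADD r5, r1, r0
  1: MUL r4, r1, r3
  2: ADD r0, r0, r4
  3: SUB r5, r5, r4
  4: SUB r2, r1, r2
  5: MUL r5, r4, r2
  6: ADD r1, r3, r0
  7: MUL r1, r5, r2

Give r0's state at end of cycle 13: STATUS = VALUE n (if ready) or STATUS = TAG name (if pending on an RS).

STATUS = VALUE 10

cycle 1: issue ADD r5<-Add1 // r0:2,r1:4,r2:2,r3:2,r4:3,r5:Add1
cycle 2: issue MUL r4<-Mul1 // r0:2,r1:4,r2:2,r3:2,r4:Mul1,r5:Add1
cycle 3: CDB Add1=6; issue ADD r0<-Add1 // r0:Add1,r1:4,r2:2,r3:2,r4:Mul1,r5:6
cycle 4: issue SUB r5<-Add2 // r0:Add1,r1:4,r2:2,r3:2,r4:Mul1,r5:Add2
cycle 5: issue SUB r2<-Add3 // r0:Add1,r1:4,r2:Add3,r3:2,r4:Mul1,r5:Add2
cycle 6: issue MUL r5<-Mul2 // r0:Add1,r1:4,r2:Add3,r3:2,r4:Mul1,r5:Mul2
cycle 7: CDB Add3=2; issue ADD r1<-Add3 // r0:Add1,r1:Add3,r2:2,r3:2,r4:Mul1,r5:Mul2
cycle 8: CDB Mul1=8; issue MUL r1<-Mul1 // r0:Add1,r1:Mul1,r2:2,r3:2,r4:8,r5:Mul2
cycle 9: - // r0:Add1,r1:Mul1,r2:2,r3:2,r4:8,r5:Mul2
cycle 10: CDB Add1=10 // r0:10,r1:Mul1,r2:2,r3:2,r4:8,r5:Mul2
cycle 11: CDB Add2=-2 // r0:10,r1:Mul1,r2:2,r3:2,r4:8,r5:Mul2
cycle 12: CDB Add3=12 // r0:10,r1:Mul1,r2:2,r3:2,r4:8,r5:Mul2
cycle 13: CDB Mul2=16 // r0:10,r1:Mul1,r2:2,r3:2,r4:8,r5:16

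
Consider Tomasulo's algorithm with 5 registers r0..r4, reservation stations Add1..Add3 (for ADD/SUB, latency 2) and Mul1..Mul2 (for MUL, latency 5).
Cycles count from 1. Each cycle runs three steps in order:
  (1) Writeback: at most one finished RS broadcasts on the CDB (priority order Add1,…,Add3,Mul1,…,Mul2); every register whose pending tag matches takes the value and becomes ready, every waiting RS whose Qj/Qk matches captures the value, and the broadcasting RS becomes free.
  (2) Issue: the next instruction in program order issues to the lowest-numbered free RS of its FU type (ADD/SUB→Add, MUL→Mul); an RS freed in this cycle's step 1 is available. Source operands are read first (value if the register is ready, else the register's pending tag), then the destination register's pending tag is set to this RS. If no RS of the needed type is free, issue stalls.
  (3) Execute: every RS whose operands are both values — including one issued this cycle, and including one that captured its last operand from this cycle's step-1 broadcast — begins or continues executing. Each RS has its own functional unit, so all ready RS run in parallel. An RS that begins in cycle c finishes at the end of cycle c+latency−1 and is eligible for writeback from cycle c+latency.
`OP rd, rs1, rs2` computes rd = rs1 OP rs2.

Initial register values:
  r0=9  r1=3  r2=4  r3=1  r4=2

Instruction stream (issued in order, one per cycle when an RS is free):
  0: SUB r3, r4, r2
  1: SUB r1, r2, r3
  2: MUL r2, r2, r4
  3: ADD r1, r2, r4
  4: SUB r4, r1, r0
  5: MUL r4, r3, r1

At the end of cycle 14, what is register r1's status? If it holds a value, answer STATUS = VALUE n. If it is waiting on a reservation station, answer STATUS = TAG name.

STATUS = VALUE 10

  c1: issue SUB r3<-Add1  regs: r0:9,r1:3,r2:4,r3:Add1,r4:2
  c2: issue SUB r1<-Add2  regs: r0:9,r1:Add2,r2:4,r3:Add1,r4:2
  c3: CDB Add1=-2; issue MUL r2<-Mul1  regs: r0:9,r1:Add2,r2:Mul1,r3:-2,r4:2
  c4: issue ADD r1<-Add1  regs: r0:9,r1:Add1,r2:Mul1,r3:-2,r4:2
  c5: CDB Add2=6; issue SUB r4<-Add2  regs: r0:9,r1:Add1,r2:Mul1,r3:-2,r4:Add2
  c6: issue MUL r4<-Mul2  regs: r0:9,r1:Add1,r2:Mul1,r3:-2,r4:Mul2
  c7: -  regs: r0:9,r1:Add1,r2:Mul1,r3:-2,r4:Mul2
  c8: CDB Mul1=8  regs: r0:9,r1:Add1,r2:8,r3:-2,r4:Mul2
  c9: -  regs: r0:9,r1:Add1,r2:8,r3:-2,r4:Mul2
  c10: CDB Add1=10  regs: r0:9,r1:10,r2:8,r3:-2,r4:Mul2
  c11: -  regs: r0:9,r1:10,r2:8,r3:-2,r4:Mul2
  c12: CDB Add2=1  regs: r0:9,r1:10,r2:8,r3:-2,r4:Mul2
  c13: -  regs: r0:9,r1:10,r2:8,r3:-2,r4:Mul2
  c14: -  regs: r0:9,r1:10,r2:8,r3:-2,r4:Mul2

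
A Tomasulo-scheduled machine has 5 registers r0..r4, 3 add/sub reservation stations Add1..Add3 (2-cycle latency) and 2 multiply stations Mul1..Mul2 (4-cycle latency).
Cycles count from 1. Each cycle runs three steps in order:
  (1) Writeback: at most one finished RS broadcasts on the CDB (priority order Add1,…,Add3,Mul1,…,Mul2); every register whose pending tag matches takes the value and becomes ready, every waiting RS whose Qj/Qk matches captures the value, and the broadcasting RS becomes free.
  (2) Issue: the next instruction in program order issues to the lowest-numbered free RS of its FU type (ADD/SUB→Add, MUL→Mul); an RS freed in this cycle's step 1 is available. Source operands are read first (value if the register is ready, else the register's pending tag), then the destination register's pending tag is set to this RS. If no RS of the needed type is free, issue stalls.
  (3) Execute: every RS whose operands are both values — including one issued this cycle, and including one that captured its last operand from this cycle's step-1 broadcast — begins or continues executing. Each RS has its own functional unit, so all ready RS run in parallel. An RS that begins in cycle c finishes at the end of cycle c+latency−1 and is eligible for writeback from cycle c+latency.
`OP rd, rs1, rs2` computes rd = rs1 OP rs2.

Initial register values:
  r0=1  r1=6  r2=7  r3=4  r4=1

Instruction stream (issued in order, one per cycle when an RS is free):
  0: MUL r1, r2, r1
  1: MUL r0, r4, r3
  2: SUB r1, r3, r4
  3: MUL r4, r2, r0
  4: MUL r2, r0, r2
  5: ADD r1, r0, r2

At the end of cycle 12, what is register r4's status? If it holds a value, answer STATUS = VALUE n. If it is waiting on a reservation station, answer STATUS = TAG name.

cycle 1: issue MUL r1<-Mul1 // r0:1,r1:Mul1,r2:7,r3:4,r4:1
cycle 2: issue MUL r0<-Mul2 // r0:Mul2,r1:Mul1,r2:7,r3:4,r4:1
cycle 3: issue SUB r1<-Add1 // r0:Mul2,r1:Add1,r2:7,r3:4,r4:1
cycle 4: stall // r0:Mul2,r1:Add1,r2:7,r3:4,r4:1
cycle 5: CDB Add1=3; stall // r0:Mul2,r1:3,r2:7,r3:4,r4:1
cycle 6: CDB Mul1=42; issue MUL r4<-Mul1 // r0:Mul2,r1:3,r2:7,r3:4,r4:Mul1
cycle 7: CDB Mul2=4; issue MUL r2<-Mul2 // r0:4,r1:3,r2:Mul2,r3:4,r4:Mul1
cycle 8: issue ADD r1<-Add1 // r0:4,r1:Add1,r2:Mul2,r3:4,r4:Mul1
cycle 9: - // r0:4,r1:Add1,r2:Mul2,r3:4,r4:Mul1
cycle 10: - // r0:4,r1:Add1,r2:Mul2,r3:4,r4:Mul1
cycle 11: CDB Mul1=28 // r0:4,r1:Add1,r2:Mul2,r3:4,r4:28
cycle 12: CDB Mul2=28 // r0:4,r1:Add1,r2:28,r3:4,r4:28

STATUS = VALUE 28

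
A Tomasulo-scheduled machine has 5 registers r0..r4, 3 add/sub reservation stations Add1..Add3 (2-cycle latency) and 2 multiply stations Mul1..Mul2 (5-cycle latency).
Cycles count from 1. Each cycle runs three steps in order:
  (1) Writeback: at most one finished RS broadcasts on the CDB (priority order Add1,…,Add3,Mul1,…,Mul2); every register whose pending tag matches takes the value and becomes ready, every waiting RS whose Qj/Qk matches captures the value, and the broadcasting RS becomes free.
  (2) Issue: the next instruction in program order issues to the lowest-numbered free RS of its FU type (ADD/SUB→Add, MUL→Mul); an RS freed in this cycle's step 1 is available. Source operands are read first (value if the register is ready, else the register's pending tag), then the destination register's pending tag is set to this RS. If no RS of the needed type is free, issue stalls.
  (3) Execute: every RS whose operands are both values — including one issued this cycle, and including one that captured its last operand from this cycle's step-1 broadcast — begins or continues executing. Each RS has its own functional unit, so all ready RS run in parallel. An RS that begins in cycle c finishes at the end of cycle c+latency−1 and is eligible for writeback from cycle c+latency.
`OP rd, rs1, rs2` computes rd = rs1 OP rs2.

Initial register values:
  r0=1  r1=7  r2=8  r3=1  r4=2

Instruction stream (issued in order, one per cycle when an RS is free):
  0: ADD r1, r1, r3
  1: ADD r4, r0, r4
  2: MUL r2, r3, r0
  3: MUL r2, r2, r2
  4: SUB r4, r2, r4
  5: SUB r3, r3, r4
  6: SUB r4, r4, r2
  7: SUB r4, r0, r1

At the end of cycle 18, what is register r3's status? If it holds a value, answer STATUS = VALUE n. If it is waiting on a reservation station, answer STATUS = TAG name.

STATUS = VALUE 3

cycle 1: issue ADD r1<-Add1 // r0:1,r1:Add1,r2:8,r3:1,r4:2
cycle 2: issue ADD r4<-Add2 // r0:1,r1:Add1,r2:8,r3:1,r4:Add2
cycle 3: CDB Add1=8; issue MUL r2<-Mul1 // r0:1,r1:8,r2:Mul1,r3:1,r4:Add2
cycle 4: CDB Add2=3; issue MUL r2<-Mul2 // r0:1,r1:8,r2:Mul2,r3:1,r4:3
cycle 5: issue SUB r4<-Add1 // r0:1,r1:8,r2:Mul2,r3:1,r4:Add1
cycle 6: issue SUB r3<-Add2 // r0:1,r1:8,r2:Mul2,r3:Add2,r4:Add1
cycle 7: issue SUB r4<-Add3 // r0:1,r1:8,r2:Mul2,r3:Add2,r4:Add3
cycle 8: CDB Mul1=1; stall // r0:1,r1:8,r2:Mul2,r3:Add2,r4:Add3
cycle 9: stall // r0:1,r1:8,r2:Mul2,r3:Add2,r4:Add3
cycle 10: stall // r0:1,r1:8,r2:Mul2,r3:Add2,r4:Add3
cycle 11: stall // r0:1,r1:8,r2:Mul2,r3:Add2,r4:Add3
cycle 12: stall // r0:1,r1:8,r2:Mul2,r3:Add2,r4:Add3
cycle 13: CDB Mul2=1; stall // r0:1,r1:8,r2:1,r3:Add2,r4:Add3
cycle 14: stall // r0:1,r1:8,r2:1,r3:Add2,r4:Add3
cycle 15: CDB Add1=-2; issue SUB r4<-Add1 // r0:1,r1:8,r2:1,r3:Add2,r4:Add1
cycle 16: - // r0:1,r1:8,r2:1,r3:Add2,r4:Add1
cycle 17: CDB Add1=-7 // r0:1,r1:8,r2:1,r3:Add2,r4:-7
cycle 18: CDB Add2=3 // r0:1,r1:8,r2:1,r3:3,r4:-7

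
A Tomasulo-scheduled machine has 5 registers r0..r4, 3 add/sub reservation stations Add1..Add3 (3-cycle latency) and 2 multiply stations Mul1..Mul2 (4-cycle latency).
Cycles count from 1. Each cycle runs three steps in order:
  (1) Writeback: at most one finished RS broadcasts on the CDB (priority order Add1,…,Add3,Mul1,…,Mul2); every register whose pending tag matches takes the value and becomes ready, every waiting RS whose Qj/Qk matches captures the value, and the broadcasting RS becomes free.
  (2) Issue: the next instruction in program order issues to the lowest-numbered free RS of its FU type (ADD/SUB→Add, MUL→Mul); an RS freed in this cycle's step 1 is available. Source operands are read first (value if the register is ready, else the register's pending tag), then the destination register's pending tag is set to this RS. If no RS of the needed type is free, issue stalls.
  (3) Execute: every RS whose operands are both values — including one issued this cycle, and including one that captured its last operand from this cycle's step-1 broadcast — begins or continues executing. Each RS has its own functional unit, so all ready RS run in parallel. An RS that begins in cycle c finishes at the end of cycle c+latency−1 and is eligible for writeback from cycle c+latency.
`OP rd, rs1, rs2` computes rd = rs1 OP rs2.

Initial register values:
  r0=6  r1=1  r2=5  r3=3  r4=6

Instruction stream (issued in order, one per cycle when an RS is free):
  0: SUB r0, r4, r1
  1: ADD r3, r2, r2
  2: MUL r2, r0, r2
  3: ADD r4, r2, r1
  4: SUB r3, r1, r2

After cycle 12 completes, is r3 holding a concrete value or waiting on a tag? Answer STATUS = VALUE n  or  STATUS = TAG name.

STATUS = VALUE -24

cycle 1: issue SUB r0<-Add1 // r0:Add1,r1:1,r2:5,r3:3,r4:6
cycle 2: issue ADD r3<-Add2 // r0:Add1,r1:1,r2:5,r3:Add2,r4:6
cycle 3: issue MUL r2<-Mul1 // r0:Add1,r1:1,r2:Mul1,r3:Add2,r4:6
cycle 4: CDB Add1=5; issue ADD r4<-Add1 // r0:5,r1:1,r2:Mul1,r3:Add2,r4:Add1
cycle 5: CDB Add2=10; issue SUB r3<-Add2 // r0:5,r1:1,r2:Mul1,r3:Add2,r4:Add1
cycle 6: - // r0:5,r1:1,r2:Mul1,r3:Add2,r4:Add1
cycle 7: - // r0:5,r1:1,r2:Mul1,r3:Add2,r4:Add1
cycle 8: CDB Mul1=25 // r0:5,r1:1,r2:25,r3:Add2,r4:Add1
cycle 9: - // r0:5,r1:1,r2:25,r3:Add2,r4:Add1
cycle 10: - // r0:5,r1:1,r2:25,r3:Add2,r4:Add1
cycle 11: CDB Add1=26 // r0:5,r1:1,r2:25,r3:Add2,r4:26
cycle 12: CDB Add2=-24 // r0:5,r1:1,r2:25,r3:-24,r4:26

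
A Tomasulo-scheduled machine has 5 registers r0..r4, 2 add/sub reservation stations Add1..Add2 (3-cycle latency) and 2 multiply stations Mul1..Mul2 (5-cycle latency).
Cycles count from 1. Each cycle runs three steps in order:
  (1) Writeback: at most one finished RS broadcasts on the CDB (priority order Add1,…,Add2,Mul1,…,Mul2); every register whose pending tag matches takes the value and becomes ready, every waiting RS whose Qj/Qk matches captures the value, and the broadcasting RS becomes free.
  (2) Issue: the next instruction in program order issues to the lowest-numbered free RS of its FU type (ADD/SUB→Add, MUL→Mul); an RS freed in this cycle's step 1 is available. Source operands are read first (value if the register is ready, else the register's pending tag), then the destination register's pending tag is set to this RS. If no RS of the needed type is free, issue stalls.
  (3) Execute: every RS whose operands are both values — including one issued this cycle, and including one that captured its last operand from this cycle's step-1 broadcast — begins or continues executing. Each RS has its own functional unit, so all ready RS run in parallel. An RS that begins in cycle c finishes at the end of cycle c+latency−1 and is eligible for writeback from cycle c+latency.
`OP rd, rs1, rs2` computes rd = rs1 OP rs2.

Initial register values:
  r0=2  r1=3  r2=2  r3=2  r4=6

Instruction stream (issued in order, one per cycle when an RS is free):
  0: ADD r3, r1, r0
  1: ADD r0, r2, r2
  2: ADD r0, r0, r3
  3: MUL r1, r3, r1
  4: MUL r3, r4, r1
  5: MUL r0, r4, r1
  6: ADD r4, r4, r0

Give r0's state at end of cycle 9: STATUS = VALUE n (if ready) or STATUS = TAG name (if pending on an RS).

  c1: issue ADD r3<-Add1  regs: r0:2,r1:3,r2:2,r3:Add1,r4:6
  c2: issue ADD r0<-Add2  regs: r0:Add2,r1:3,r2:2,r3:Add1,r4:6
  c3: stall  regs: r0:Add2,r1:3,r2:2,r3:Add1,r4:6
  c4: CDB Add1=5; issue ADD r0<-Add1  regs: r0:Add1,r1:3,r2:2,r3:5,r4:6
  c5: CDB Add2=4; issue MUL r1<-Mul1  regs: r0:Add1,r1:Mul1,r2:2,r3:5,r4:6
  c6: issue MUL r3<-Mul2  regs: r0:Add1,r1:Mul1,r2:2,r3:Mul2,r4:6
  c7: stall  regs: r0:Add1,r1:Mul1,r2:2,r3:Mul2,r4:6
  c8: CDB Add1=9; stall  regs: r0:9,r1:Mul1,r2:2,r3:Mul2,r4:6
  c9: stall  regs: r0:9,r1:Mul1,r2:2,r3:Mul2,r4:6

STATUS = VALUE 9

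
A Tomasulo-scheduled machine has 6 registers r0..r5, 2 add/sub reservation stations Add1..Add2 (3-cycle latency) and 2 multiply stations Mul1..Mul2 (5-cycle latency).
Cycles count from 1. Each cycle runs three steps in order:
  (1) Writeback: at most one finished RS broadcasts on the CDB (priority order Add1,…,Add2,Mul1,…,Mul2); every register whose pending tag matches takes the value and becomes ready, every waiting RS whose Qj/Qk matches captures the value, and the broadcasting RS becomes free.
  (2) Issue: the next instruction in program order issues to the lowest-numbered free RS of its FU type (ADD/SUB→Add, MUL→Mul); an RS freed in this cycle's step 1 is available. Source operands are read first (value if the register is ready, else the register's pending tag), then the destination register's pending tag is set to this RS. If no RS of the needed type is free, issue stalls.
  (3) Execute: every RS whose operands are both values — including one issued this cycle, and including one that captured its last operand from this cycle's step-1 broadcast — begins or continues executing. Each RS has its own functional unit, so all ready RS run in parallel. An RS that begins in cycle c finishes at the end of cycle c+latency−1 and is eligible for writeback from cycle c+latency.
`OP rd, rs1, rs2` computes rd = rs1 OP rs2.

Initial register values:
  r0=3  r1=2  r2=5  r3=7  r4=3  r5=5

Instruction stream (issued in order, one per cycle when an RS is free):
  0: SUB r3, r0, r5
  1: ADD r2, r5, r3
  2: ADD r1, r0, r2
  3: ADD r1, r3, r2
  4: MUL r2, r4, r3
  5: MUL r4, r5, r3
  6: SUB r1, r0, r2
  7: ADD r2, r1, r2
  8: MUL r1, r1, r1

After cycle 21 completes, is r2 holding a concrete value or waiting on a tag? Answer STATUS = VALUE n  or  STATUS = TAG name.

STATUS = VALUE 3

cycle 1: issue SUB r3<-Add1 // r0:3,r1:2,r2:5,r3:Add1,r4:3,r5:5
cycle 2: issue ADD r2<-Add2 // r0:3,r1:2,r2:Add2,r3:Add1,r4:3,r5:5
cycle 3: stall // r0:3,r1:2,r2:Add2,r3:Add1,r4:3,r5:5
cycle 4: CDB Add1=-2; issue ADD r1<-Add1 // r0:3,r1:Add1,r2:Add2,r3:-2,r4:3,r5:5
cycle 5: stall // r0:3,r1:Add1,r2:Add2,r3:-2,r4:3,r5:5
cycle 6: stall // r0:3,r1:Add1,r2:Add2,r3:-2,r4:3,r5:5
cycle 7: CDB Add2=3; issue ADD r1<-Add2 // r0:3,r1:Add2,r2:3,r3:-2,r4:3,r5:5
cycle 8: issue MUL r2<-Mul1 // r0:3,r1:Add2,r2:Mul1,r3:-2,r4:3,r5:5
cycle 9: issue MUL r4<-Mul2 // r0:3,r1:Add2,r2:Mul1,r3:-2,r4:Mul2,r5:5
cycle 10: CDB Add1=6; issue SUB r1<-Add1 // r0:3,r1:Add1,r2:Mul1,r3:-2,r4:Mul2,r5:5
cycle 11: CDB Add2=1; issue ADD r2<-Add2 // r0:3,r1:Add1,r2:Add2,r3:-2,r4:Mul2,r5:5
cycle 12: stall // r0:3,r1:Add1,r2:Add2,r3:-2,r4:Mul2,r5:5
cycle 13: CDB Mul1=-6; issue MUL r1<-Mul1 // r0:3,r1:Mul1,r2:Add2,r3:-2,r4:Mul2,r5:5
cycle 14: CDB Mul2=-10 // r0:3,r1:Mul1,r2:Add2,r3:-2,r4:-10,r5:5
cycle 15: - // r0:3,r1:Mul1,r2:Add2,r3:-2,r4:-10,r5:5
cycle 16: CDB Add1=9 // r0:3,r1:Mul1,r2:Add2,r3:-2,r4:-10,r5:5
cycle 17: - // r0:3,r1:Mul1,r2:Add2,r3:-2,r4:-10,r5:5
cycle 18: - // r0:3,r1:Mul1,r2:Add2,r3:-2,r4:-10,r5:5
cycle 19: CDB Add2=3 // r0:3,r1:Mul1,r2:3,r3:-2,r4:-10,r5:5
cycle 20: - // r0:3,r1:Mul1,r2:3,r3:-2,r4:-10,r5:5
cycle 21: CDB Mul1=81 // r0:3,r1:81,r2:3,r3:-2,r4:-10,r5:5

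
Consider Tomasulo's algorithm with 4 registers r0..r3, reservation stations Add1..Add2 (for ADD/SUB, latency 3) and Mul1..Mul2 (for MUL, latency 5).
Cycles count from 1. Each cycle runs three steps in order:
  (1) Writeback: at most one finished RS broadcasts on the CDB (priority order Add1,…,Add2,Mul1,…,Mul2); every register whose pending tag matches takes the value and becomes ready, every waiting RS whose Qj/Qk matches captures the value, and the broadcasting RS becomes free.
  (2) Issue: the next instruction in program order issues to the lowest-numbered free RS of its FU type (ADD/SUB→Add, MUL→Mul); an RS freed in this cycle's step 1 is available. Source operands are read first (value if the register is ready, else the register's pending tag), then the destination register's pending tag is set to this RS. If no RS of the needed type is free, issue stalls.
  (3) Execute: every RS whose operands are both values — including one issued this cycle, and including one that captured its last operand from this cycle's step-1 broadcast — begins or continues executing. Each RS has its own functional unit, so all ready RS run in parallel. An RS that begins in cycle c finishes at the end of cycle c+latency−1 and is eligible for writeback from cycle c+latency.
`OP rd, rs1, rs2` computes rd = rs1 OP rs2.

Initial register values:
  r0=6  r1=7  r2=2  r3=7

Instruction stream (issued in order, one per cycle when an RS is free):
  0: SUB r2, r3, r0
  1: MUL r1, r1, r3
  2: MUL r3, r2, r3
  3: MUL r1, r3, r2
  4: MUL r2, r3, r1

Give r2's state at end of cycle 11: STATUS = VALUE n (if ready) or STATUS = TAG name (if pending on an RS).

c1: issue SUB r2<-Add1 | r0:6,r1:7,r2:Add1,r3:7
c2: issue MUL r1<-Mul1 | r0:6,r1:Mul1,r2:Add1,r3:7
c3: issue MUL r3<-Mul2 | r0:6,r1:Mul1,r2:Add1,r3:Mul2
c4: CDB Add1=1; stall | r0:6,r1:Mul1,r2:1,r3:Mul2
c5: stall | r0:6,r1:Mul1,r2:1,r3:Mul2
c6: stall | r0:6,r1:Mul1,r2:1,r3:Mul2
c7: CDB Mul1=49; issue MUL r1<-Mul1 | r0:6,r1:Mul1,r2:1,r3:Mul2
c8: stall | r0:6,r1:Mul1,r2:1,r3:Mul2
c9: CDB Mul2=7; issue MUL r2<-Mul2 | r0:6,r1:Mul1,r2:Mul2,r3:7
c10: - | r0:6,r1:Mul1,r2:Mul2,r3:7
c11: - | r0:6,r1:Mul1,r2:Mul2,r3:7

STATUS = TAG Mul2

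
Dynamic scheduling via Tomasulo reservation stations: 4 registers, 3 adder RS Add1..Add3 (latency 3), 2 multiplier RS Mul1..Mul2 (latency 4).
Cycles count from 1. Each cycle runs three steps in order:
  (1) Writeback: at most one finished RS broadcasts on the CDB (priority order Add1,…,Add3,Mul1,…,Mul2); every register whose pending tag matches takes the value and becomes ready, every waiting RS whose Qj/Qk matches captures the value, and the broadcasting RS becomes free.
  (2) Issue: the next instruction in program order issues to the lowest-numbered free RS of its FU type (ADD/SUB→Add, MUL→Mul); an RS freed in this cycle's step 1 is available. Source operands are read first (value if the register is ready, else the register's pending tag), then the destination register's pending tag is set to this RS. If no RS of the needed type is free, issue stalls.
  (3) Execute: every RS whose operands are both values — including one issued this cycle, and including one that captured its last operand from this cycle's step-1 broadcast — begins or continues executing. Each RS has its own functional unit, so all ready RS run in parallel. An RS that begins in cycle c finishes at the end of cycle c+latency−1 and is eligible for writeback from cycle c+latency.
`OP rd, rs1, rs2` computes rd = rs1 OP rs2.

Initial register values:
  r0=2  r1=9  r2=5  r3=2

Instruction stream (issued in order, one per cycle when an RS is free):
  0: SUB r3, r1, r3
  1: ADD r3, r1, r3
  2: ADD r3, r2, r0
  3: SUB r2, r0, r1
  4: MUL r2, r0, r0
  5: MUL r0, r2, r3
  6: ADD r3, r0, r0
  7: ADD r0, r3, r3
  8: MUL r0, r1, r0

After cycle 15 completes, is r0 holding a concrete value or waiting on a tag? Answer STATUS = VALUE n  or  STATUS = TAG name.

STATUS = TAG Mul1

cycle 1: issue SUB r3<-Add1 // r0:2,r1:9,r2:5,r3:Add1
cycle 2: issue ADD r3<-Add2 // r0:2,r1:9,r2:5,r3:Add2
cycle 3: issue ADD r3<-Add3 // r0:2,r1:9,r2:5,r3:Add3
cycle 4: CDB Add1=7; issue SUB r2<-Add1 // r0:2,r1:9,r2:Add1,r3:Add3
cycle 5: issue MUL r2<-Mul1 // r0:2,r1:9,r2:Mul1,r3:Add3
cycle 6: CDB Add3=7; issue MUL r0<-Mul2 // r0:Mul2,r1:9,r2:Mul1,r3:7
cycle 7: CDB Add1=-7; issue ADD r3<-Add1 // r0:Mul2,r1:9,r2:Mul1,r3:Add1
cycle 8: CDB Add2=16; issue ADD r0<-Add2 // r0:Add2,r1:9,r2:Mul1,r3:Add1
cycle 9: CDB Mul1=4; issue MUL r0<-Mul1 // r0:Mul1,r1:9,r2:4,r3:Add1
cycle 10: - // r0:Mul1,r1:9,r2:4,r3:Add1
cycle 11: - // r0:Mul1,r1:9,r2:4,r3:Add1
cycle 12: - // r0:Mul1,r1:9,r2:4,r3:Add1
cycle 13: CDB Mul2=28 // r0:Mul1,r1:9,r2:4,r3:Add1
cycle 14: - // r0:Mul1,r1:9,r2:4,r3:Add1
cycle 15: - // r0:Mul1,r1:9,r2:4,r3:Add1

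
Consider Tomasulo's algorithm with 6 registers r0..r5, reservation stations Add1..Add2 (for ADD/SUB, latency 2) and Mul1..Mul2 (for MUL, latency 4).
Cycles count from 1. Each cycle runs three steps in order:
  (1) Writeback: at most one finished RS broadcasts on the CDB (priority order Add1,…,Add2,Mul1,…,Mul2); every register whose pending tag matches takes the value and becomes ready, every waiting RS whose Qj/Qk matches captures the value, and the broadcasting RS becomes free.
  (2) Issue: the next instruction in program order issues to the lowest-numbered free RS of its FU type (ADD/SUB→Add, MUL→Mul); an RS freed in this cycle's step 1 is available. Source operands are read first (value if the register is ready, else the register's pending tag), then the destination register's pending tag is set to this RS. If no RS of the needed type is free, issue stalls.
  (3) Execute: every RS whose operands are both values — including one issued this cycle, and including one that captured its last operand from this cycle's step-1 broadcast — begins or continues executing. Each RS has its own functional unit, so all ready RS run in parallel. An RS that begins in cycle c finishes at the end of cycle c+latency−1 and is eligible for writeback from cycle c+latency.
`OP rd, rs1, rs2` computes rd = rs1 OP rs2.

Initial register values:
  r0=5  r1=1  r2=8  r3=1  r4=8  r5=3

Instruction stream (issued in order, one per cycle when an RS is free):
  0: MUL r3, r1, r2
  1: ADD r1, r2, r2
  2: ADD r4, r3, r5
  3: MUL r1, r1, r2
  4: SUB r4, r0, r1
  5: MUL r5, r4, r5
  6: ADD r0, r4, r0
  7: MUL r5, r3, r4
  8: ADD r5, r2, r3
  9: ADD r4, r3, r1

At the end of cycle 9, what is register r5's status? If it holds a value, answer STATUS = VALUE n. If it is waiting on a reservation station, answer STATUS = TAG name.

  c1: issue MUL r3<-Mul1  regs: r0:5,r1:1,r2:8,r3:Mul1,r4:8,r5:3
  c2: issue ADD r1<-Add1  regs: r0:5,r1:Add1,r2:8,r3:Mul1,r4:8,r5:3
  c3: issue ADD r4<-Add2  regs: r0:5,r1:Add1,r2:8,r3:Mul1,r4:Add2,r5:3
  c4: CDB Add1=16; issue MUL r1<-Mul2  regs: r0:5,r1:Mul2,r2:8,r3:Mul1,r4:Add2,r5:3
  c5: CDB Mul1=8; issue SUB r4<-Add1  regs: r0:5,r1:Mul2,r2:8,r3:8,r4:Add1,r5:3
  c6: issue MUL r5<-Mul1  regs: r0:5,r1:Mul2,r2:8,r3:8,r4:Add1,r5:Mul1
  c7: CDB Add2=11; issue ADD r0<-Add2  regs: r0:Add2,r1:Mul2,r2:8,r3:8,r4:Add1,r5:Mul1
  c8: CDB Mul2=128; issue MUL r5<-Mul2  regs: r0:Add2,r1:128,r2:8,r3:8,r4:Add1,r5:Mul2
  c9: stall  regs: r0:Add2,r1:128,r2:8,r3:8,r4:Add1,r5:Mul2

STATUS = TAG Mul2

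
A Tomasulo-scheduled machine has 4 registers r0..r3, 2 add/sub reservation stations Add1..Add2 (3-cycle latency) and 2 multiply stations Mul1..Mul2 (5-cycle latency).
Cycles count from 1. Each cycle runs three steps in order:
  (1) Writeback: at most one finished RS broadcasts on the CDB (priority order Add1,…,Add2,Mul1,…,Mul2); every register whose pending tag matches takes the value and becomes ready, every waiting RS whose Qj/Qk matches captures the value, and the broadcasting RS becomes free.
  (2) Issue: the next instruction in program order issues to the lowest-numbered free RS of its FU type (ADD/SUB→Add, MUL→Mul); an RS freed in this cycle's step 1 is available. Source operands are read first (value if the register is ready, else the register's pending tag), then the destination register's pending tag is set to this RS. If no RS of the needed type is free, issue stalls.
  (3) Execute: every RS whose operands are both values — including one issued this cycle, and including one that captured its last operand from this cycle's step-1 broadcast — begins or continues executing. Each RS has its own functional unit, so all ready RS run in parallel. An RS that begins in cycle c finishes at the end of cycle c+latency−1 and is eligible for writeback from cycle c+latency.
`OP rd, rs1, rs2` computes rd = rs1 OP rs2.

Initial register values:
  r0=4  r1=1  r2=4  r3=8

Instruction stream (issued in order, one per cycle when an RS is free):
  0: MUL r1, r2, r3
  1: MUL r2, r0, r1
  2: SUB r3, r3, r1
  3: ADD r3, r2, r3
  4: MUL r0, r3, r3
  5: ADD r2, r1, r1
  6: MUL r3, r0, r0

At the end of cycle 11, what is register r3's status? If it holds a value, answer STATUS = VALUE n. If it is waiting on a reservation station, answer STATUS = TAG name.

  c1: issue MUL r1<-Mul1  regs: r0:4,r1:Mul1,r2:4,r3:8
  c2: issue MUL r2<-Mul2  regs: r0:4,r1:Mul1,r2:Mul2,r3:8
  c3: issue SUB r3<-Add1  regs: r0:4,r1:Mul1,r2:Mul2,r3:Add1
  c4: issue ADD r3<-Add2  regs: r0:4,r1:Mul1,r2:Mul2,r3:Add2
  c5: stall  regs: r0:4,r1:Mul1,r2:Mul2,r3:Add2
  c6: CDB Mul1=32; issue MUL r0<-Mul1  regs: r0:Mul1,r1:32,r2:Mul2,r3:Add2
  c7: stall  regs: r0:Mul1,r1:32,r2:Mul2,r3:Add2
  c8: stall  regs: r0:Mul1,r1:32,r2:Mul2,r3:Add2
  c9: CDB Add1=-24; issue ADD r2<-Add1  regs: r0:Mul1,r1:32,r2:Add1,r3:Add2
  c10: stall  regs: r0:Mul1,r1:32,r2:Add1,r3:Add2
  c11: CDB Mul2=128; issue MUL r3<-Mul2  regs: r0:Mul1,r1:32,r2:Add1,r3:Mul2

STATUS = TAG Mul2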